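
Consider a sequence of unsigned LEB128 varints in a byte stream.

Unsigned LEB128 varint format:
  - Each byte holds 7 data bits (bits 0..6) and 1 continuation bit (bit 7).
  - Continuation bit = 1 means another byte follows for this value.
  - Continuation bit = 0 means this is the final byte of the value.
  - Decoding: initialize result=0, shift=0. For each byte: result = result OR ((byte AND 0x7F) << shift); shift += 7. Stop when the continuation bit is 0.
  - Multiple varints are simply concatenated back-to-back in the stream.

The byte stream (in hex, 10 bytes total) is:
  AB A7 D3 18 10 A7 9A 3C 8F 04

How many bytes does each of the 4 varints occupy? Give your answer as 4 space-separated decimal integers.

Answer: 4 1 3 2

Derivation:
  byte[0]=0xAB cont=1 payload=0x2B=43: acc |= 43<<0 -> acc=43 shift=7
  byte[1]=0xA7 cont=1 payload=0x27=39: acc |= 39<<7 -> acc=5035 shift=14
  byte[2]=0xD3 cont=1 payload=0x53=83: acc |= 83<<14 -> acc=1364907 shift=21
  byte[3]=0x18 cont=0 payload=0x18=24: acc |= 24<<21 -> acc=51696555 shift=28 [end]
Varint 1: bytes[0:4] = AB A7 D3 18 -> value 51696555 (4 byte(s))
  byte[4]=0x10 cont=0 payload=0x10=16: acc |= 16<<0 -> acc=16 shift=7 [end]
Varint 2: bytes[4:5] = 10 -> value 16 (1 byte(s))
  byte[5]=0xA7 cont=1 payload=0x27=39: acc |= 39<<0 -> acc=39 shift=7
  byte[6]=0x9A cont=1 payload=0x1A=26: acc |= 26<<7 -> acc=3367 shift=14
  byte[7]=0x3C cont=0 payload=0x3C=60: acc |= 60<<14 -> acc=986407 shift=21 [end]
Varint 3: bytes[5:8] = A7 9A 3C -> value 986407 (3 byte(s))
  byte[8]=0x8F cont=1 payload=0x0F=15: acc |= 15<<0 -> acc=15 shift=7
  byte[9]=0x04 cont=0 payload=0x04=4: acc |= 4<<7 -> acc=527 shift=14 [end]
Varint 4: bytes[8:10] = 8F 04 -> value 527 (2 byte(s))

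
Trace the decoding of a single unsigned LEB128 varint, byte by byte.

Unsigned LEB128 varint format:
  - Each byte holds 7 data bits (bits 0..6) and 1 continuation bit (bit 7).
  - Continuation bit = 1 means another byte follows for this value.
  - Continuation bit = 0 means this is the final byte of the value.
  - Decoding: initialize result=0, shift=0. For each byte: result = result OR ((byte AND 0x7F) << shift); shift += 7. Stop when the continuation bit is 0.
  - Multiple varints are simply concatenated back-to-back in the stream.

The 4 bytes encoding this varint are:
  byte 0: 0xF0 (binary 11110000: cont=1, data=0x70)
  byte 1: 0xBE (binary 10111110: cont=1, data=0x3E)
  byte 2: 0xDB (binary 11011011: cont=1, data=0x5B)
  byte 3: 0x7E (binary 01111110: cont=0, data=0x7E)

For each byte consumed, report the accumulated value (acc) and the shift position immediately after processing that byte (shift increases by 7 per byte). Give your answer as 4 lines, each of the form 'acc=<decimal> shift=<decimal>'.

byte 0=0xF0: payload=0x70=112, contrib = 112<<0 = 112; acc -> 112, shift -> 7
byte 1=0xBE: payload=0x3E=62, contrib = 62<<7 = 7936; acc -> 8048, shift -> 14
byte 2=0xDB: payload=0x5B=91, contrib = 91<<14 = 1490944; acc -> 1498992, shift -> 21
byte 3=0x7E: payload=0x7E=126, contrib = 126<<21 = 264241152; acc -> 265740144, shift -> 28

Answer: acc=112 shift=7
acc=8048 shift=14
acc=1498992 shift=21
acc=265740144 shift=28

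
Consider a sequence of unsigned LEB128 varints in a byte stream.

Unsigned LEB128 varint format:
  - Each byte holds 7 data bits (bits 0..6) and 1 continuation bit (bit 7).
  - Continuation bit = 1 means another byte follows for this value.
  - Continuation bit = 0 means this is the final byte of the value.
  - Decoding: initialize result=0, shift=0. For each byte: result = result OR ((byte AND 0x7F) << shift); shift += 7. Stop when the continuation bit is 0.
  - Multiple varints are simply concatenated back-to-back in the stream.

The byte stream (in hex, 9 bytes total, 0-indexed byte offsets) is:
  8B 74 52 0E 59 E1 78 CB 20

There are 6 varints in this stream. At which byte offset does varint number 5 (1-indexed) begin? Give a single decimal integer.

Answer: 5

Derivation:
  byte[0]=0x8B cont=1 payload=0x0B=11: acc |= 11<<0 -> acc=11 shift=7
  byte[1]=0x74 cont=0 payload=0x74=116: acc |= 116<<7 -> acc=14859 shift=14 [end]
Varint 1: bytes[0:2] = 8B 74 -> value 14859 (2 byte(s))
  byte[2]=0x52 cont=0 payload=0x52=82: acc |= 82<<0 -> acc=82 shift=7 [end]
Varint 2: bytes[2:3] = 52 -> value 82 (1 byte(s))
  byte[3]=0x0E cont=0 payload=0x0E=14: acc |= 14<<0 -> acc=14 shift=7 [end]
Varint 3: bytes[3:4] = 0E -> value 14 (1 byte(s))
  byte[4]=0x59 cont=0 payload=0x59=89: acc |= 89<<0 -> acc=89 shift=7 [end]
Varint 4: bytes[4:5] = 59 -> value 89 (1 byte(s))
  byte[5]=0xE1 cont=1 payload=0x61=97: acc |= 97<<0 -> acc=97 shift=7
  byte[6]=0x78 cont=0 payload=0x78=120: acc |= 120<<7 -> acc=15457 shift=14 [end]
Varint 5: bytes[5:7] = E1 78 -> value 15457 (2 byte(s))
  byte[7]=0xCB cont=1 payload=0x4B=75: acc |= 75<<0 -> acc=75 shift=7
  byte[8]=0x20 cont=0 payload=0x20=32: acc |= 32<<7 -> acc=4171 shift=14 [end]
Varint 6: bytes[7:9] = CB 20 -> value 4171 (2 byte(s))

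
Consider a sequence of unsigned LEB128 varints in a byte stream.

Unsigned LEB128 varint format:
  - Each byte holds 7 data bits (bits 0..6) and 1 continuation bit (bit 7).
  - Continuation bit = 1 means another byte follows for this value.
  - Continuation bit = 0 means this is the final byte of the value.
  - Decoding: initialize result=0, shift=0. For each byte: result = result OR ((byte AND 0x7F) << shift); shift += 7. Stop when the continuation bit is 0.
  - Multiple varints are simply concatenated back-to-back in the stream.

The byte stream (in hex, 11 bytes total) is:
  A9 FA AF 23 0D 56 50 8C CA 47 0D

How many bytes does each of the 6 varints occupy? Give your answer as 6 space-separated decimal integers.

  byte[0]=0xA9 cont=1 payload=0x29=41: acc |= 41<<0 -> acc=41 shift=7
  byte[1]=0xFA cont=1 payload=0x7A=122: acc |= 122<<7 -> acc=15657 shift=14
  byte[2]=0xAF cont=1 payload=0x2F=47: acc |= 47<<14 -> acc=785705 shift=21
  byte[3]=0x23 cont=0 payload=0x23=35: acc |= 35<<21 -> acc=74186025 shift=28 [end]
Varint 1: bytes[0:4] = A9 FA AF 23 -> value 74186025 (4 byte(s))
  byte[4]=0x0D cont=0 payload=0x0D=13: acc |= 13<<0 -> acc=13 shift=7 [end]
Varint 2: bytes[4:5] = 0D -> value 13 (1 byte(s))
  byte[5]=0x56 cont=0 payload=0x56=86: acc |= 86<<0 -> acc=86 shift=7 [end]
Varint 3: bytes[5:6] = 56 -> value 86 (1 byte(s))
  byte[6]=0x50 cont=0 payload=0x50=80: acc |= 80<<0 -> acc=80 shift=7 [end]
Varint 4: bytes[6:7] = 50 -> value 80 (1 byte(s))
  byte[7]=0x8C cont=1 payload=0x0C=12: acc |= 12<<0 -> acc=12 shift=7
  byte[8]=0xCA cont=1 payload=0x4A=74: acc |= 74<<7 -> acc=9484 shift=14
  byte[9]=0x47 cont=0 payload=0x47=71: acc |= 71<<14 -> acc=1172748 shift=21 [end]
Varint 5: bytes[7:10] = 8C CA 47 -> value 1172748 (3 byte(s))
  byte[10]=0x0D cont=0 payload=0x0D=13: acc |= 13<<0 -> acc=13 shift=7 [end]
Varint 6: bytes[10:11] = 0D -> value 13 (1 byte(s))

Answer: 4 1 1 1 3 1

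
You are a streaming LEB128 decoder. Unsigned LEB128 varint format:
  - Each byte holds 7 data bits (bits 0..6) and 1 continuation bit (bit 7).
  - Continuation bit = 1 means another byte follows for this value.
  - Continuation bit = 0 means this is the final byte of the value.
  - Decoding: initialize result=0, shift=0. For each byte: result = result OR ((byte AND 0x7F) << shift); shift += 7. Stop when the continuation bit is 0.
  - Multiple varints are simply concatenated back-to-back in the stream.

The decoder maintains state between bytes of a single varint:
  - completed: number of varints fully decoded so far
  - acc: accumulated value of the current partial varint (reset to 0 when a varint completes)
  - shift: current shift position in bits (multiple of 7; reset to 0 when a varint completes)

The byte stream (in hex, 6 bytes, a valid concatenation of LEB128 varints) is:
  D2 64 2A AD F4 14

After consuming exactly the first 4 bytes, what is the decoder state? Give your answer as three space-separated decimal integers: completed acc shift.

byte[0]=0xD2 cont=1 payload=0x52: acc |= 82<<0 -> completed=0 acc=82 shift=7
byte[1]=0x64 cont=0 payload=0x64: varint #1 complete (value=12882); reset -> completed=1 acc=0 shift=0
byte[2]=0x2A cont=0 payload=0x2A: varint #2 complete (value=42); reset -> completed=2 acc=0 shift=0
byte[3]=0xAD cont=1 payload=0x2D: acc |= 45<<0 -> completed=2 acc=45 shift=7

Answer: 2 45 7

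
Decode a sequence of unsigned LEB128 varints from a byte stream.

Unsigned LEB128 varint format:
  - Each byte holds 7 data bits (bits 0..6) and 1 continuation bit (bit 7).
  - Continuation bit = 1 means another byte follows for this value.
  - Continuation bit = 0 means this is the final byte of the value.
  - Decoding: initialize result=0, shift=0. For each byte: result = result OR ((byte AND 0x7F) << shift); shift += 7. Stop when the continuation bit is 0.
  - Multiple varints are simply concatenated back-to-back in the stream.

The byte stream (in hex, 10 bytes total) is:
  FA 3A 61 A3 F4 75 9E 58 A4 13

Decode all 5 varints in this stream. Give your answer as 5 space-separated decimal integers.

  byte[0]=0xFA cont=1 payload=0x7A=122: acc |= 122<<0 -> acc=122 shift=7
  byte[1]=0x3A cont=0 payload=0x3A=58: acc |= 58<<7 -> acc=7546 shift=14 [end]
Varint 1: bytes[0:2] = FA 3A -> value 7546 (2 byte(s))
  byte[2]=0x61 cont=0 payload=0x61=97: acc |= 97<<0 -> acc=97 shift=7 [end]
Varint 2: bytes[2:3] = 61 -> value 97 (1 byte(s))
  byte[3]=0xA3 cont=1 payload=0x23=35: acc |= 35<<0 -> acc=35 shift=7
  byte[4]=0xF4 cont=1 payload=0x74=116: acc |= 116<<7 -> acc=14883 shift=14
  byte[5]=0x75 cont=0 payload=0x75=117: acc |= 117<<14 -> acc=1931811 shift=21 [end]
Varint 3: bytes[3:6] = A3 F4 75 -> value 1931811 (3 byte(s))
  byte[6]=0x9E cont=1 payload=0x1E=30: acc |= 30<<0 -> acc=30 shift=7
  byte[7]=0x58 cont=0 payload=0x58=88: acc |= 88<<7 -> acc=11294 shift=14 [end]
Varint 4: bytes[6:8] = 9E 58 -> value 11294 (2 byte(s))
  byte[8]=0xA4 cont=1 payload=0x24=36: acc |= 36<<0 -> acc=36 shift=7
  byte[9]=0x13 cont=0 payload=0x13=19: acc |= 19<<7 -> acc=2468 shift=14 [end]
Varint 5: bytes[8:10] = A4 13 -> value 2468 (2 byte(s))

Answer: 7546 97 1931811 11294 2468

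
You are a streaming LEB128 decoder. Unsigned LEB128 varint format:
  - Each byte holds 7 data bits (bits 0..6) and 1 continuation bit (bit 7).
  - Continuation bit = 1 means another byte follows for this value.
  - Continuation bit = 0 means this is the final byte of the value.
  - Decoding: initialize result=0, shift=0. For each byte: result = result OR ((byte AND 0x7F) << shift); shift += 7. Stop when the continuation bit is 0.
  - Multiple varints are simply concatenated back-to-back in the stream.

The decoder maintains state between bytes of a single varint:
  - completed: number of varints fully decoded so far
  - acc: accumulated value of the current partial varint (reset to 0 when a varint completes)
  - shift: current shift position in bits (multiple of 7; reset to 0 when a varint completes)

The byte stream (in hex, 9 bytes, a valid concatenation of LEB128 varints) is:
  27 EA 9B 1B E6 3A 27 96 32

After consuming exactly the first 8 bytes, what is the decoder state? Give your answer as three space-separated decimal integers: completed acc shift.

Answer: 4 22 7

Derivation:
byte[0]=0x27 cont=0 payload=0x27: varint #1 complete (value=39); reset -> completed=1 acc=0 shift=0
byte[1]=0xEA cont=1 payload=0x6A: acc |= 106<<0 -> completed=1 acc=106 shift=7
byte[2]=0x9B cont=1 payload=0x1B: acc |= 27<<7 -> completed=1 acc=3562 shift=14
byte[3]=0x1B cont=0 payload=0x1B: varint #2 complete (value=445930); reset -> completed=2 acc=0 shift=0
byte[4]=0xE6 cont=1 payload=0x66: acc |= 102<<0 -> completed=2 acc=102 shift=7
byte[5]=0x3A cont=0 payload=0x3A: varint #3 complete (value=7526); reset -> completed=3 acc=0 shift=0
byte[6]=0x27 cont=0 payload=0x27: varint #4 complete (value=39); reset -> completed=4 acc=0 shift=0
byte[7]=0x96 cont=1 payload=0x16: acc |= 22<<0 -> completed=4 acc=22 shift=7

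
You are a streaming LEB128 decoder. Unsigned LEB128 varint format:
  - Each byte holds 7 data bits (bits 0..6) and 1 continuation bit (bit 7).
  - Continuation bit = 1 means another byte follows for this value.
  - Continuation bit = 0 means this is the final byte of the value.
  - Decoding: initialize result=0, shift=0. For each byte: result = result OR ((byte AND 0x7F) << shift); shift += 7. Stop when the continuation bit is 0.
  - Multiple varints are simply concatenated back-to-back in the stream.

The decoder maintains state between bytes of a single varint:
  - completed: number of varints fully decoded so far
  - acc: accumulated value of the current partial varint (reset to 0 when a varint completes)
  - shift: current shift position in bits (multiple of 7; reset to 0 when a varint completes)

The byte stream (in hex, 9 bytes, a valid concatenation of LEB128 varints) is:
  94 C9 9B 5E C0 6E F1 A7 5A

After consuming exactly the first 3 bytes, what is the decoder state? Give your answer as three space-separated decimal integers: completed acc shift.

Answer: 0 451732 21

Derivation:
byte[0]=0x94 cont=1 payload=0x14: acc |= 20<<0 -> completed=0 acc=20 shift=7
byte[1]=0xC9 cont=1 payload=0x49: acc |= 73<<7 -> completed=0 acc=9364 shift=14
byte[2]=0x9B cont=1 payload=0x1B: acc |= 27<<14 -> completed=0 acc=451732 shift=21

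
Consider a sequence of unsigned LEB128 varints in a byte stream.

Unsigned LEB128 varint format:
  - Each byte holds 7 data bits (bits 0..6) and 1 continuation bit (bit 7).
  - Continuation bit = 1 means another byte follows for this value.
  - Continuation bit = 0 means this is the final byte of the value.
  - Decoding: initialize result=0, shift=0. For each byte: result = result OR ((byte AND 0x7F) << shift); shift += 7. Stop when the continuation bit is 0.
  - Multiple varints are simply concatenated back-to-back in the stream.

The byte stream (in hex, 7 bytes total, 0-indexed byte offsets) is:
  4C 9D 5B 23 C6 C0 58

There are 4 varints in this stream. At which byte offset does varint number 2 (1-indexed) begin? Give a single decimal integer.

Answer: 1

Derivation:
  byte[0]=0x4C cont=0 payload=0x4C=76: acc |= 76<<0 -> acc=76 shift=7 [end]
Varint 1: bytes[0:1] = 4C -> value 76 (1 byte(s))
  byte[1]=0x9D cont=1 payload=0x1D=29: acc |= 29<<0 -> acc=29 shift=7
  byte[2]=0x5B cont=0 payload=0x5B=91: acc |= 91<<7 -> acc=11677 shift=14 [end]
Varint 2: bytes[1:3] = 9D 5B -> value 11677 (2 byte(s))
  byte[3]=0x23 cont=0 payload=0x23=35: acc |= 35<<0 -> acc=35 shift=7 [end]
Varint 3: bytes[3:4] = 23 -> value 35 (1 byte(s))
  byte[4]=0xC6 cont=1 payload=0x46=70: acc |= 70<<0 -> acc=70 shift=7
  byte[5]=0xC0 cont=1 payload=0x40=64: acc |= 64<<7 -> acc=8262 shift=14
  byte[6]=0x58 cont=0 payload=0x58=88: acc |= 88<<14 -> acc=1450054 shift=21 [end]
Varint 4: bytes[4:7] = C6 C0 58 -> value 1450054 (3 byte(s))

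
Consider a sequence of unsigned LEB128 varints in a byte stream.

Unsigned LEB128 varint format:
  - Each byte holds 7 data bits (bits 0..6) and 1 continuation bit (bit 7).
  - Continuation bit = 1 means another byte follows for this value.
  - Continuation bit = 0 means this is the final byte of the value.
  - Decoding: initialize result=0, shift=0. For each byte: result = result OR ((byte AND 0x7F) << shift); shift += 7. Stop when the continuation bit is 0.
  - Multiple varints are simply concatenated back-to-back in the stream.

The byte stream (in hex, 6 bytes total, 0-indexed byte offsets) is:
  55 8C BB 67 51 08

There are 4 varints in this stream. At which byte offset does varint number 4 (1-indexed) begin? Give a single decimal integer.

  byte[0]=0x55 cont=0 payload=0x55=85: acc |= 85<<0 -> acc=85 shift=7 [end]
Varint 1: bytes[0:1] = 55 -> value 85 (1 byte(s))
  byte[1]=0x8C cont=1 payload=0x0C=12: acc |= 12<<0 -> acc=12 shift=7
  byte[2]=0xBB cont=1 payload=0x3B=59: acc |= 59<<7 -> acc=7564 shift=14
  byte[3]=0x67 cont=0 payload=0x67=103: acc |= 103<<14 -> acc=1695116 shift=21 [end]
Varint 2: bytes[1:4] = 8C BB 67 -> value 1695116 (3 byte(s))
  byte[4]=0x51 cont=0 payload=0x51=81: acc |= 81<<0 -> acc=81 shift=7 [end]
Varint 3: bytes[4:5] = 51 -> value 81 (1 byte(s))
  byte[5]=0x08 cont=0 payload=0x08=8: acc |= 8<<0 -> acc=8 shift=7 [end]
Varint 4: bytes[5:6] = 08 -> value 8 (1 byte(s))

Answer: 5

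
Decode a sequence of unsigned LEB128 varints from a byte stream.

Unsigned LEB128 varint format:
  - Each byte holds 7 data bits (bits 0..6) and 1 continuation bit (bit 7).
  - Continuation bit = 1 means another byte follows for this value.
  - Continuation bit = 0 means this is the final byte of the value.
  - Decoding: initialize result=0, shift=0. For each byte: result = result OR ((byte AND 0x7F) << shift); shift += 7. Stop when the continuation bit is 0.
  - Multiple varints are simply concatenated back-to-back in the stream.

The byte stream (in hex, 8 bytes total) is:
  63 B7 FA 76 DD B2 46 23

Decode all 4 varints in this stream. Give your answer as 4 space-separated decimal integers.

Answer: 99 1948983 1153373 35

Derivation:
  byte[0]=0x63 cont=0 payload=0x63=99: acc |= 99<<0 -> acc=99 shift=7 [end]
Varint 1: bytes[0:1] = 63 -> value 99 (1 byte(s))
  byte[1]=0xB7 cont=1 payload=0x37=55: acc |= 55<<0 -> acc=55 shift=7
  byte[2]=0xFA cont=1 payload=0x7A=122: acc |= 122<<7 -> acc=15671 shift=14
  byte[3]=0x76 cont=0 payload=0x76=118: acc |= 118<<14 -> acc=1948983 shift=21 [end]
Varint 2: bytes[1:4] = B7 FA 76 -> value 1948983 (3 byte(s))
  byte[4]=0xDD cont=1 payload=0x5D=93: acc |= 93<<0 -> acc=93 shift=7
  byte[5]=0xB2 cont=1 payload=0x32=50: acc |= 50<<7 -> acc=6493 shift=14
  byte[6]=0x46 cont=0 payload=0x46=70: acc |= 70<<14 -> acc=1153373 shift=21 [end]
Varint 3: bytes[4:7] = DD B2 46 -> value 1153373 (3 byte(s))
  byte[7]=0x23 cont=0 payload=0x23=35: acc |= 35<<0 -> acc=35 shift=7 [end]
Varint 4: bytes[7:8] = 23 -> value 35 (1 byte(s))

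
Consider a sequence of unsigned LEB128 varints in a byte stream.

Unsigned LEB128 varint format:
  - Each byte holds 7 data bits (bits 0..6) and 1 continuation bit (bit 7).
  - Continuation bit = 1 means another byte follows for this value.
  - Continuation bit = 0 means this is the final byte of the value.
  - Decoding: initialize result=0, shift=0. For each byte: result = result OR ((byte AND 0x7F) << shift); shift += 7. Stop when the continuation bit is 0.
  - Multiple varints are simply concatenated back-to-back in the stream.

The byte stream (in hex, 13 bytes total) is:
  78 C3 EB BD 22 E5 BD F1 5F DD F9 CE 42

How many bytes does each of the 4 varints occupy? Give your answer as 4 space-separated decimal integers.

  byte[0]=0x78 cont=0 payload=0x78=120: acc |= 120<<0 -> acc=120 shift=7 [end]
Varint 1: bytes[0:1] = 78 -> value 120 (1 byte(s))
  byte[1]=0xC3 cont=1 payload=0x43=67: acc |= 67<<0 -> acc=67 shift=7
  byte[2]=0xEB cont=1 payload=0x6B=107: acc |= 107<<7 -> acc=13763 shift=14
  byte[3]=0xBD cont=1 payload=0x3D=61: acc |= 61<<14 -> acc=1013187 shift=21
  byte[4]=0x22 cont=0 payload=0x22=34: acc |= 34<<21 -> acc=72316355 shift=28 [end]
Varint 2: bytes[1:5] = C3 EB BD 22 -> value 72316355 (4 byte(s))
  byte[5]=0xE5 cont=1 payload=0x65=101: acc |= 101<<0 -> acc=101 shift=7
  byte[6]=0xBD cont=1 payload=0x3D=61: acc |= 61<<7 -> acc=7909 shift=14
  byte[7]=0xF1 cont=1 payload=0x71=113: acc |= 113<<14 -> acc=1859301 shift=21
  byte[8]=0x5F cont=0 payload=0x5F=95: acc |= 95<<21 -> acc=201088741 shift=28 [end]
Varint 3: bytes[5:9] = E5 BD F1 5F -> value 201088741 (4 byte(s))
  byte[9]=0xDD cont=1 payload=0x5D=93: acc |= 93<<0 -> acc=93 shift=7
  byte[10]=0xF9 cont=1 payload=0x79=121: acc |= 121<<7 -> acc=15581 shift=14
  byte[11]=0xCE cont=1 payload=0x4E=78: acc |= 78<<14 -> acc=1293533 shift=21
  byte[12]=0x42 cont=0 payload=0x42=66: acc |= 66<<21 -> acc=139705565 shift=28 [end]
Varint 4: bytes[9:13] = DD F9 CE 42 -> value 139705565 (4 byte(s))

Answer: 1 4 4 4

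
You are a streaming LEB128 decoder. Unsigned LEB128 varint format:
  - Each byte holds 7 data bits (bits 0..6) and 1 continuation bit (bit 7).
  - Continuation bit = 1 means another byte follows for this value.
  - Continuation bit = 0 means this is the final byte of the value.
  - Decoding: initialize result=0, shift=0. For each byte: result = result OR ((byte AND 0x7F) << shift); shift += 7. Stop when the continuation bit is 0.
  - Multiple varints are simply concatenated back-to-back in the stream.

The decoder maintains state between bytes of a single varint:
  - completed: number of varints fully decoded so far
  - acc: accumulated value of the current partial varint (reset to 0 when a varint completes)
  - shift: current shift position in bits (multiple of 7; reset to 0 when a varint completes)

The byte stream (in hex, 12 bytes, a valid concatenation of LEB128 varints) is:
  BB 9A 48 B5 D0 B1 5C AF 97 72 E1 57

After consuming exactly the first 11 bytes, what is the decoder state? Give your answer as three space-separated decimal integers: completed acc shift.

byte[0]=0xBB cont=1 payload=0x3B: acc |= 59<<0 -> completed=0 acc=59 shift=7
byte[1]=0x9A cont=1 payload=0x1A: acc |= 26<<7 -> completed=0 acc=3387 shift=14
byte[2]=0x48 cont=0 payload=0x48: varint #1 complete (value=1183035); reset -> completed=1 acc=0 shift=0
byte[3]=0xB5 cont=1 payload=0x35: acc |= 53<<0 -> completed=1 acc=53 shift=7
byte[4]=0xD0 cont=1 payload=0x50: acc |= 80<<7 -> completed=1 acc=10293 shift=14
byte[5]=0xB1 cont=1 payload=0x31: acc |= 49<<14 -> completed=1 acc=813109 shift=21
byte[6]=0x5C cont=0 payload=0x5C: varint #2 complete (value=193751093); reset -> completed=2 acc=0 shift=0
byte[7]=0xAF cont=1 payload=0x2F: acc |= 47<<0 -> completed=2 acc=47 shift=7
byte[8]=0x97 cont=1 payload=0x17: acc |= 23<<7 -> completed=2 acc=2991 shift=14
byte[9]=0x72 cont=0 payload=0x72: varint #3 complete (value=1870767); reset -> completed=3 acc=0 shift=0
byte[10]=0xE1 cont=1 payload=0x61: acc |= 97<<0 -> completed=3 acc=97 shift=7

Answer: 3 97 7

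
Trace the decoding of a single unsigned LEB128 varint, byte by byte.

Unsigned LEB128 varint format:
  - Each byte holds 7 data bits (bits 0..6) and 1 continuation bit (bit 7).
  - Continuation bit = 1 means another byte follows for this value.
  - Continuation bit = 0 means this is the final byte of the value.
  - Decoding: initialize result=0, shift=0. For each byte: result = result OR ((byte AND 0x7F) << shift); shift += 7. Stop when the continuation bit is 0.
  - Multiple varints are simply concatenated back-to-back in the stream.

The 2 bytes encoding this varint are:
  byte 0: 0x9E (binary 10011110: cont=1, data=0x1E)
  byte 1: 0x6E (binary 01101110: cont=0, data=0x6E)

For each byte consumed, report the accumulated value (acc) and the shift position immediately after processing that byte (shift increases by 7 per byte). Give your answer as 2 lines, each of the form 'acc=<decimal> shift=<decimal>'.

Answer: acc=30 shift=7
acc=14110 shift=14

Derivation:
byte 0=0x9E: payload=0x1E=30, contrib = 30<<0 = 30; acc -> 30, shift -> 7
byte 1=0x6E: payload=0x6E=110, contrib = 110<<7 = 14080; acc -> 14110, shift -> 14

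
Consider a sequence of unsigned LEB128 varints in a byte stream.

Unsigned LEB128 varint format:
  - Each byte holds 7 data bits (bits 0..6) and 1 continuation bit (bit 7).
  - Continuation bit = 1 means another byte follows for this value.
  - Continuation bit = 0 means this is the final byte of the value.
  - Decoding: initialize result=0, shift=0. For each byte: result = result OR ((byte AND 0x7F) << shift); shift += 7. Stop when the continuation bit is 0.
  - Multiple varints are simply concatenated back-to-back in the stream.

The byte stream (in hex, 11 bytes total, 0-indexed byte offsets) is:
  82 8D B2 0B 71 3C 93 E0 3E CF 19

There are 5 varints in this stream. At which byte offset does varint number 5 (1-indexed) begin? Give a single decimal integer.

  byte[0]=0x82 cont=1 payload=0x02=2: acc |= 2<<0 -> acc=2 shift=7
  byte[1]=0x8D cont=1 payload=0x0D=13: acc |= 13<<7 -> acc=1666 shift=14
  byte[2]=0xB2 cont=1 payload=0x32=50: acc |= 50<<14 -> acc=820866 shift=21
  byte[3]=0x0B cont=0 payload=0x0B=11: acc |= 11<<21 -> acc=23889538 shift=28 [end]
Varint 1: bytes[0:4] = 82 8D B2 0B -> value 23889538 (4 byte(s))
  byte[4]=0x71 cont=0 payload=0x71=113: acc |= 113<<0 -> acc=113 shift=7 [end]
Varint 2: bytes[4:5] = 71 -> value 113 (1 byte(s))
  byte[5]=0x3C cont=0 payload=0x3C=60: acc |= 60<<0 -> acc=60 shift=7 [end]
Varint 3: bytes[5:6] = 3C -> value 60 (1 byte(s))
  byte[6]=0x93 cont=1 payload=0x13=19: acc |= 19<<0 -> acc=19 shift=7
  byte[7]=0xE0 cont=1 payload=0x60=96: acc |= 96<<7 -> acc=12307 shift=14
  byte[8]=0x3E cont=0 payload=0x3E=62: acc |= 62<<14 -> acc=1028115 shift=21 [end]
Varint 4: bytes[6:9] = 93 E0 3E -> value 1028115 (3 byte(s))
  byte[9]=0xCF cont=1 payload=0x4F=79: acc |= 79<<0 -> acc=79 shift=7
  byte[10]=0x19 cont=0 payload=0x19=25: acc |= 25<<7 -> acc=3279 shift=14 [end]
Varint 5: bytes[9:11] = CF 19 -> value 3279 (2 byte(s))

Answer: 9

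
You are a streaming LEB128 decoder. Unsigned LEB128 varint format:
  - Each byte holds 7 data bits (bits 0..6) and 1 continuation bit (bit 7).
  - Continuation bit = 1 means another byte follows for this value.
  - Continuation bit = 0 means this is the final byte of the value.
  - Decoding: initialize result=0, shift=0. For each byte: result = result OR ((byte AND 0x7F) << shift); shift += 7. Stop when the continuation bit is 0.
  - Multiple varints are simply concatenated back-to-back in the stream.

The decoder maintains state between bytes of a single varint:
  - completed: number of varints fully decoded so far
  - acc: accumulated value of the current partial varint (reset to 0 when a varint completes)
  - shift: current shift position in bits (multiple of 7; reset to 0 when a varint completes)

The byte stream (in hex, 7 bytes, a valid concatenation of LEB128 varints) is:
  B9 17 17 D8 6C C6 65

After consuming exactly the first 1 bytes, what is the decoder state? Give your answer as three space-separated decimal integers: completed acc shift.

Answer: 0 57 7

Derivation:
byte[0]=0xB9 cont=1 payload=0x39: acc |= 57<<0 -> completed=0 acc=57 shift=7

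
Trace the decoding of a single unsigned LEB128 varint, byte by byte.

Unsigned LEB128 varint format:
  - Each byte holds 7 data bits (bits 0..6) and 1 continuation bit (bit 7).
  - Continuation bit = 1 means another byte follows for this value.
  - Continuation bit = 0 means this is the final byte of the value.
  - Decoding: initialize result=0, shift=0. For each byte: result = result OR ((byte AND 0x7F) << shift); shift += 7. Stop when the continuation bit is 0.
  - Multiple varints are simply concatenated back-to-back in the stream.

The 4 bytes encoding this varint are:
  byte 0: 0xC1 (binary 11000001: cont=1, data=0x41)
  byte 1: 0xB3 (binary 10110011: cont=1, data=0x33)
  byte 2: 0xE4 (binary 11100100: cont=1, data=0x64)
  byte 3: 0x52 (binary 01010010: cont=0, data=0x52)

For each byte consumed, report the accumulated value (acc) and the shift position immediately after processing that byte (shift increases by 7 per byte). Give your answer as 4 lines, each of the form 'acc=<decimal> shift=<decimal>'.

Answer: acc=65 shift=7
acc=6593 shift=14
acc=1644993 shift=21
acc=173611457 shift=28

Derivation:
byte 0=0xC1: payload=0x41=65, contrib = 65<<0 = 65; acc -> 65, shift -> 7
byte 1=0xB3: payload=0x33=51, contrib = 51<<7 = 6528; acc -> 6593, shift -> 14
byte 2=0xE4: payload=0x64=100, contrib = 100<<14 = 1638400; acc -> 1644993, shift -> 21
byte 3=0x52: payload=0x52=82, contrib = 82<<21 = 171966464; acc -> 173611457, shift -> 28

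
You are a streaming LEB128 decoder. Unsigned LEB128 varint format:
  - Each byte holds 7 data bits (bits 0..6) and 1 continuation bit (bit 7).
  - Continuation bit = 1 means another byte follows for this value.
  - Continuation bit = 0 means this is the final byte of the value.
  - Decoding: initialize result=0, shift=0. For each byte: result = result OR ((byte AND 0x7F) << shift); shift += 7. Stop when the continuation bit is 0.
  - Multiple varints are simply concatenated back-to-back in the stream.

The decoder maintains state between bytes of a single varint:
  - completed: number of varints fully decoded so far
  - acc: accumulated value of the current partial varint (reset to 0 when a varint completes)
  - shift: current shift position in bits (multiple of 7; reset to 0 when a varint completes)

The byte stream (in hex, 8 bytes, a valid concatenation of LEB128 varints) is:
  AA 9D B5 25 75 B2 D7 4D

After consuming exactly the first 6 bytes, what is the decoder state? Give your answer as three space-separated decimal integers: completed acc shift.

Answer: 2 50 7

Derivation:
byte[0]=0xAA cont=1 payload=0x2A: acc |= 42<<0 -> completed=0 acc=42 shift=7
byte[1]=0x9D cont=1 payload=0x1D: acc |= 29<<7 -> completed=0 acc=3754 shift=14
byte[2]=0xB5 cont=1 payload=0x35: acc |= 53<<14 -> completed=0 acc=872106 shift=21
byte[3]=0x25 cont=0 payload=0x25: varint #1 complete (value=78466730); reset -> completed=1 acc=0 shift=0
byte[4]=0x75 cont=0 payload=0x75: varint #2 complete (value=117); reset -> completed=2 acc=0 shift=0
byte[5]=0xB2 cont=1 payload=0x32: acc |= 50<<0 -> completed=2 acc=50 shift=7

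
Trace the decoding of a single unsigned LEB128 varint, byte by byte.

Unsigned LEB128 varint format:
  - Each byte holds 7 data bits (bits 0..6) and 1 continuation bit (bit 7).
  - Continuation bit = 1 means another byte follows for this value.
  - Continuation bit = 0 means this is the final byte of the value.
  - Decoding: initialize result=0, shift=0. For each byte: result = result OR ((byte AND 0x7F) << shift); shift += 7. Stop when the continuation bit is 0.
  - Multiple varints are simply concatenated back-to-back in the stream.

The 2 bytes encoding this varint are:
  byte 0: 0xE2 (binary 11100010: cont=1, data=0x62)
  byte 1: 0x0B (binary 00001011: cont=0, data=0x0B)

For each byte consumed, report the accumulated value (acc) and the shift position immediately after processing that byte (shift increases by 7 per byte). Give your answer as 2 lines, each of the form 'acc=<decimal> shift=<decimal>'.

byte 0=0xE2: payload=0x62=98, contrib = 98<<0 = 98; acc -> 98, shift -> 7
byte 1=0x0B: payload=0x0B=11, contrib = 11<<7 = 1408; acc -> 1506, shift -> 14

Answer: acc=98 shift=7
acc=1506 shift=14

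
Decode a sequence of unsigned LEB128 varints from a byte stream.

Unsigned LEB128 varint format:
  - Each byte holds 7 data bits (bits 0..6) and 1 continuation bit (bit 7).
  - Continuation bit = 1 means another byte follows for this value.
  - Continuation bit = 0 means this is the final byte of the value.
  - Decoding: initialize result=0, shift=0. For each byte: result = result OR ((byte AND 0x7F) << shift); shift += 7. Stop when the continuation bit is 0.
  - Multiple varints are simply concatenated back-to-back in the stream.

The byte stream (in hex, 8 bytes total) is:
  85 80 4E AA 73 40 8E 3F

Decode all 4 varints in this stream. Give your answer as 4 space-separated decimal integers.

  byte[0]=0x85 cont=1 payload=0x05=5: acc |= 5<<0 -> acc=5 shift=7
  byte[1]=0x80 cont=1 payload=0x00=0: acc |= 0<<7 -> acc=5 shift=14
  byte[2]=0x4E cont=0 payload=0x4E=78: acc |= 78<<14 -> acc=1277957 shift=21 [end]
Varint 1: bytes[0:3] = 85 80 4E -> value 1277957 (3 byte(s))
  byte[3]=0xAA cont=1 payload=0x2A=42: acc |= 42<<0 -> acc=42 shift=7
  byte[4]=0x73 cont=0 payload=0x73=115: acc |= 115<<7 -> acc=14762 shift=14 [end]
Varint 2: bytes[3:5] = AA 73 -> value 14762 (2 byte(s))
  byte[5]=0x40 cont=0 payload=0x40=64: acc |= 64<<0 -> acc=64 shift=7 [end]
Varint 3: bytes[5:6] = 40 -> value 64 (1 byte(s))
  byte[6]=0x8E cont=1 payload=0x0E=14: acc |= 14<<0 -> acc=14 shift=7
  byte[7]=0x3F cont=0 payload=0x3F=63: acc |= 63<<7 -> acc=8078 shift=14 [end]
Varint 4: bytes[6:8] = 8E 3F -> value 8078 (2 byte(s))

Answer: 1277957 14762 64 8078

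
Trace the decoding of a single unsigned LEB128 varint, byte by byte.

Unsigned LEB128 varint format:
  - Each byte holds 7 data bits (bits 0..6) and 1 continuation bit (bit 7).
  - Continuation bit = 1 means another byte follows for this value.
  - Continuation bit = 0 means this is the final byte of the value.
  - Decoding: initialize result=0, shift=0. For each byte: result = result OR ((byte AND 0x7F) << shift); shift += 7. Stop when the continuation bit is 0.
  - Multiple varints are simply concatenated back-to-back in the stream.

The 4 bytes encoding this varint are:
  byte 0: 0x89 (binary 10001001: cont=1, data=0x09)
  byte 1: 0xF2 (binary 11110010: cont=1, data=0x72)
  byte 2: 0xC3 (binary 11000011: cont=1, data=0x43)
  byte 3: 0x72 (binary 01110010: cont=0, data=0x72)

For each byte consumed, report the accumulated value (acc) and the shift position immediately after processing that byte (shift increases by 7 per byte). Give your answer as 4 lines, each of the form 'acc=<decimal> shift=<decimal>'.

Answer: acc=9 shift=7
acc=14601 shift=14
acc=1112329 shift=21
acc=240187657 shift=28

Derivation:
byte 0=0x89: payload=0x09=9, contrib = 9<<0 = 9; acc -> 9, shift -> 7
byte 1=0xF2: payload=0x72=114, contrib = 114<<7 = 14592; acc -> 14601, shift -> 14
byte 2=0xC3: payload=0x43=67, contrib = 67<<14 = 1097728; acc -> 1112329, shift -> 21
byte 3=0x72: payload=0x72=114, contrib = 114<<21 = 239075328; acc -> 240187657, shift -> 28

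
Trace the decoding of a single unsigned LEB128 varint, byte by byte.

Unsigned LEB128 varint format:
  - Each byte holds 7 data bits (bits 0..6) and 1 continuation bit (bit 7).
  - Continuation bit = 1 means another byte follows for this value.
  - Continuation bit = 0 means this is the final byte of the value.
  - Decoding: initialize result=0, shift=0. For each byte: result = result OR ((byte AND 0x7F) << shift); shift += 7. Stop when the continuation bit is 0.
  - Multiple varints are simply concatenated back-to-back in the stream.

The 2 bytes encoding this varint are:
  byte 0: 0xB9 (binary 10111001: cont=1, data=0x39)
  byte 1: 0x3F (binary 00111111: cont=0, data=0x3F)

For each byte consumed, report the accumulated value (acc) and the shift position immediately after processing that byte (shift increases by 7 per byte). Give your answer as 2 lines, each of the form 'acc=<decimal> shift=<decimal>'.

byte 0=0xB9: payload=0x39=57, contrib = 57<<0 = 57; acc -> 57, shift -> 7
byte 1=0x3F: payload=0x3F=63, contrib = 63<<7 = 8064; acc -> 8121, shift -> 14

Answer: acc=57 shift=7
acc=8121 shift=14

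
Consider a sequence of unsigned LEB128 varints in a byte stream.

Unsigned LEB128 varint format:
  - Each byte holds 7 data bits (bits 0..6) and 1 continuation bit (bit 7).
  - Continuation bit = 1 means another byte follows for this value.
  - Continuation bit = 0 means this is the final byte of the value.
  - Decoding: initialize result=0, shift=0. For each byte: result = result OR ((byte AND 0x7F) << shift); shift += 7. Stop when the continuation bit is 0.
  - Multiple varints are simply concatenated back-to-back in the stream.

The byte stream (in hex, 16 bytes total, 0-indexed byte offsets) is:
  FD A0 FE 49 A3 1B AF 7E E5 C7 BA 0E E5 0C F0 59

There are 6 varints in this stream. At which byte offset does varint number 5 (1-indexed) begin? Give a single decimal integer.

  byte[0]=0xFD cont=1 payload=0x7D=125: acc |= 125<<0 -> acc=125 shift=7
  byte[1]=0xA0 cont=1 payload=0x20=32: acc |= 32<<7 -> acc=4221 shift=14
  byte[2]=0xFE cont=1 payload=0x7E=126: acc |= 126<<14 -> acc=2068605 shift=21
  byte[3]=0x49 cont=0 payload=0x49=73: acc |= 73<<21 -> acc=155160701 shift=28 [end]
Varint 1: bytes[0:4] = FD A0 FE 49 -> value 155160701 (4 byte(s))
  byte[4]=0xA3 cont=1 payload=0x23=35: acc |= 35<<0 -> acc=35 shift=7
  byte[5]=0x1B cont=0 payload=0x1B=27: acc |= 27<<7 -> acc=3491 shift=14 [end]
Varint 2: bytes[4:6] = A3 1B -> value 3491 (2 byte(s))
  byte[6]=0xAF cont=1 payload=0x2F=47: acc |= 47<<0 -> acc=47 shift=7
  byte[7]=0x7E cont=0 payload=0x7E=126: acc |= 126<<7 -> acc=16175 shift=14 [end]
Varint 3: bytes[6:8] = AF 7E -> value 16175 (2 byte(s))
  byte[8]=0xE5 cont=1 payload=0x65=101: acc |= 101<<0 -> acc=101 shift=7
  byte[9]=0xC7 cont=1 payload=0x47=71: acc |= 71<<7 -> acc=9189 shift=14
  byte[10]=0xBA cont=1 payload=0x3A=58: acc |= 58<<14 -> acc=959461 shift=21
  byte[11]=0x0E cont=0 payload=0x0E=14: acc |= 14<<21 -> acc=30319589 shift=28 [end]
Varint 4: bytes[8:12] = E5 C7 BA 0E -> value 30319589 (4 byte(s))
  byte[12]=0xE5 cont=1 payload=0x65=101: acc |= 101<<0 -> acc=101 shift=7
  byte[13]=0x0C cont=0 payload=0x0C=12: acc |= 12<<7 -> acc=1637 shift=14 [end]
Varint 5: bytes[12:14] = E5 0C -> value 1637 (2 byte(s))
  byte[14]=0xF0 cont=1 payload=0x70=112: acc |= 112<<0 -> acc=112 shift=7
  byte[15]=0x59 cont=0 payload=0x59=89: acc |= 89<<7 -> acc=11504 shift=14 [end]
Varint 6: bytes[14:16] = F0 59 -> value 11504 (2 byte(s))

Answer: 12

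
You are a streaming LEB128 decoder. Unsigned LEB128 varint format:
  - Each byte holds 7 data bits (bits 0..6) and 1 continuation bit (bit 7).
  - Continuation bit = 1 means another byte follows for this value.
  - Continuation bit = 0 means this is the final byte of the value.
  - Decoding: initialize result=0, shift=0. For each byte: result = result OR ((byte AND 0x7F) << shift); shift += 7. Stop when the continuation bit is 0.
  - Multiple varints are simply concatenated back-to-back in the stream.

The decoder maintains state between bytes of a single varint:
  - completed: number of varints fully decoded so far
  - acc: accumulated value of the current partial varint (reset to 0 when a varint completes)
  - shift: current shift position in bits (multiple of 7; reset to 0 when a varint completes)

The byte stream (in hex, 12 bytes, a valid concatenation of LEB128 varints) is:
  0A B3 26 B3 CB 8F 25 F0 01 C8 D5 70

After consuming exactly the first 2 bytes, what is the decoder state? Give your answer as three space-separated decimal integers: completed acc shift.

Answer: 1 51 7

Derivation:
byte[0]=0x0A cont=0 payload=0x0A: varint #1 complete (value=10); reset -> completed=1 acc=0 shift=0
byte[1]=0xB3 cont=1 payload=0x33: acc |= 51<<0 -> completed=1 acc=51 shift=7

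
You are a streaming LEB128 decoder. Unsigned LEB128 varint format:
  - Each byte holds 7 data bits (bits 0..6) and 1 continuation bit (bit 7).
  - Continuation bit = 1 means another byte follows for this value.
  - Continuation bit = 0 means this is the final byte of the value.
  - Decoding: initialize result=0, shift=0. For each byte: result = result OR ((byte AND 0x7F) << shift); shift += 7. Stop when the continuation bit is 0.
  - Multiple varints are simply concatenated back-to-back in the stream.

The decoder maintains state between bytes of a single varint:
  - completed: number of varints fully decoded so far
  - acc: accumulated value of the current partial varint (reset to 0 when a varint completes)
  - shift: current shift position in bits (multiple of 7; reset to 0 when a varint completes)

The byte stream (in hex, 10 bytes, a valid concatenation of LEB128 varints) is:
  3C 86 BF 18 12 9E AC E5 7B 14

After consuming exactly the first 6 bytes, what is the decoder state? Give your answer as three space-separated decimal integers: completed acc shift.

byte[0]=0x3C cont=0 payload=0x3C: varint #1 complete (value=60); reset -> completed=1 acc=0 shift=0
byte[1]=0x86 cont=1 payload=0x06: acc |= 6<<0 -> completed=1 acc=6 shift=7
byte[2]=0xBF cont=1 payload=0x3F: acc |= 63<<7 -> completed=1 acc=8070 shift=14
byte[3]=0x18 cont=0 payload=0x18: varint #2 complete (value=401286); reset -> completed=2 acc=0 shift=0
byte[4]=0x12 cont=0 payload=0x12: varint #3 complete (value=18); reset -> completed=3 acc=0 shift=0
byte[5]=0x9E cont=1 payload=0x1E: acc |= 30<<0 -> completed=3 acc=30 shift=7

Answer: 3 30 7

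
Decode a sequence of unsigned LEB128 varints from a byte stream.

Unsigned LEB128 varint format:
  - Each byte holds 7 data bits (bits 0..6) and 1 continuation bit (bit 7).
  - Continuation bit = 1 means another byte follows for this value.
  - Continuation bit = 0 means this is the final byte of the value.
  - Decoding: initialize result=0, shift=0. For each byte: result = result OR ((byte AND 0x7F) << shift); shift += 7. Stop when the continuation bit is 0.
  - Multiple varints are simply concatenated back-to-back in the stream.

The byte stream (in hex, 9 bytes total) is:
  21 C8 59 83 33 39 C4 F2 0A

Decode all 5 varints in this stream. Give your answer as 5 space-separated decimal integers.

Answer: 33 11464 6531 57 178500

Derivation:
  byte[0]=0x21 cont=0 payload=0x21=33: acc |= 33<<0 -> acc=33 shift=7 [end]
Varint 1: bytes[0:1] = 21 -> value 33 (1 byte(s))
  byte[1]=0xC8 cont=1 payload=0x48=72: acc |= 72<<0 -> acc=72 shift=7
  byte[2]=0x59 cont=0 payload=0x59=89: acc |= 89<<7 -> acc=11464 shift=14 [end]
Varint 2: bytes[1:3] = C8 59 -> value 11464 (2 byte(s))
  byte[3]=0x83 cont=1 payload=0x03=3: acc |= 3<<0 -> acc=3 shift=7
  byte[4]=0x33 cont=0 payload=0x33=51: acc |= 51<<7 -> acc=6531 shift=14 [end]
Varint 3: bytes[3:5] = 83 33 -> value 6531 (2 byte(s))
  byte[5]=0x39 cont=0 payload=0x39=57: acc |= 57<<0 -> acc=57 shift=7 [end]
Varint 4: bytes[5:6] = 39 -> value 57 (1 byte(s))
  byte[6]=0xC4 cont=1 payload=0x44=68: acc |= 68<<0 -> acc=68 shift=7
  byte[7]=0xF2 cont=1 payload=0x72=114: acc |= 114<<7 -> acc=14660 shift=14
  byte[8]=0x0A cont=0 payload=0x0A=10: acc |= 10<<14 -> acc=178500 shift=21 [end]
Varint 5: bytes[6:9] = C4 F2 0A -> value 178500 (3 byte(s))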